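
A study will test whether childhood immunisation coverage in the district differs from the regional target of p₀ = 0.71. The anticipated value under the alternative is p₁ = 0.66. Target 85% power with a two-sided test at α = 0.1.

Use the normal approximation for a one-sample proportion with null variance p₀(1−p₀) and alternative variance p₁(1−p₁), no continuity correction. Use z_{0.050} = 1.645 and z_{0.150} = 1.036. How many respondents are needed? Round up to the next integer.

n = [z_{α/2}·√(p₀q₀) + z_β·√(p₁q₁)]² / (p₁ − p₀)²
  = [1.645·√(0.71·0.29) + 1.036·√(0.66·0.34)]² / (-0.05)²
  = [1.645·0.4538 + 1.036·0.4737]² / 0.0025
  = [1.2372]² / 0.0025
  = 612.27
Round up → n = 613.

n = 613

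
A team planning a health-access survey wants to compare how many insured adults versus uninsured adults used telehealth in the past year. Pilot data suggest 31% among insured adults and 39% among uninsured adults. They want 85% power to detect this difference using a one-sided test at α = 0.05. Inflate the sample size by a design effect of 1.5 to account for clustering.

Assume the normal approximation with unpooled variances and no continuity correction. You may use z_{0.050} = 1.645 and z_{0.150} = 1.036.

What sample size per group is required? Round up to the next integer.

n = (z_α + z_β)² · [p₁(1−p₁) + p₂(1−p₂)] / (p₁ − p₂)²
  = (1.645 + 1.036)² · (0.31·0.69 + 0.39·0.61) / (-0.08)²
  = (2.681)² · (0.2139 + 0.2379) / 0.0064
  = 7.1878 · 0.4518 / 0.0064
  = 507.41
Design effect: 1.5 × 507.41 = 761.12.
Round up → n = 762 per group.

n = 762 per group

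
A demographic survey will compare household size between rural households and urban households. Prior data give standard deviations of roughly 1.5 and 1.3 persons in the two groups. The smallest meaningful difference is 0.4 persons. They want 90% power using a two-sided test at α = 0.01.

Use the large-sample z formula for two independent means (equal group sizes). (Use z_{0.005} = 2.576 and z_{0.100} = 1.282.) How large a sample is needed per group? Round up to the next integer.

n = 367 per group

n = (z_{α/2} + z_β)² · (σ₁² + σ₂²) / δ²
  = (2.576 + 1.282)² · (1.5² + 1.3² = 3.94) / 0.4²
  = 14.8842 · 3.94 / 0.16
  = 366.52
Round up → n = 367 per group.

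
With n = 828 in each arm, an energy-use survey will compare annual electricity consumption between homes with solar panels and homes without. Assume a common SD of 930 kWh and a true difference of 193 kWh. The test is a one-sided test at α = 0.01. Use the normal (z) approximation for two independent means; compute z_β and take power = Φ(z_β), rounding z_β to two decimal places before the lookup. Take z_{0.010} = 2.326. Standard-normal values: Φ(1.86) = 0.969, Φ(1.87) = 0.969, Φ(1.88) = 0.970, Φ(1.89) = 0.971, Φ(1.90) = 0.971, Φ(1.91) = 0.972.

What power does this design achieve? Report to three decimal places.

Power ≈ 0.971

z_β = δ·√(n/(σ₁²+σ₂²)) − z_α
    = 193 · √(828/1729800) − 2.326
    = 193 · 0.02188 − 2.326
    = 4.2225 − 2.326 = 1.8965 → 1.90
Power = Φ(1.90) = 0.971.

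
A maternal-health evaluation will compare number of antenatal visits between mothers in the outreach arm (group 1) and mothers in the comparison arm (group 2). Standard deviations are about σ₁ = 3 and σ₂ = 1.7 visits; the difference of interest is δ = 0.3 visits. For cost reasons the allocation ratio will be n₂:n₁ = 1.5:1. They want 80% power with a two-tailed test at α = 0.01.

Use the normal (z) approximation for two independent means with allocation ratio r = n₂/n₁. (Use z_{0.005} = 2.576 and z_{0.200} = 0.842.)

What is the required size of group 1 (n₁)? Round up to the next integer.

n₁ = (z_{α/2} + z_β)² · (σ₁² + σ₂²/r) / δ²
   = (2.576 + 0.842)² · (3² + 1.7²/1.5) / 0.3²
   = 11.6827 · (9 + 1.9267) / 0.09
   = 11.6827 · 10.9267 / 0.09
   = 1418.37
Round up → n₁ = 1419; n₂ = r·n₁ = 1.5 × 1419 = 2129.

n₁ = 1419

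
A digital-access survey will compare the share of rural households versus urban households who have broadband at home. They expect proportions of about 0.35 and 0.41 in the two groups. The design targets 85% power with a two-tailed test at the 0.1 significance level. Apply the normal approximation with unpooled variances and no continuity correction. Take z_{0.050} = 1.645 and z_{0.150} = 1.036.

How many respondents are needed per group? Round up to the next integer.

n = 938 per group

n = (z_{α/2} + z_β)² · [p₁(1−p₁) + p₂(1−p₂)] / (p₁ − p₂)²
  = (1.645 + 1.036)² · (0.35·0.65 + 0.41·0.59) / (-0.06)²
  = (2.681)² · (0.2275 + 0.2419) / 0.0036
  = 7.1878 · 0.4694 / 0.0036
  = 937.20
Round up → n = 938 per group.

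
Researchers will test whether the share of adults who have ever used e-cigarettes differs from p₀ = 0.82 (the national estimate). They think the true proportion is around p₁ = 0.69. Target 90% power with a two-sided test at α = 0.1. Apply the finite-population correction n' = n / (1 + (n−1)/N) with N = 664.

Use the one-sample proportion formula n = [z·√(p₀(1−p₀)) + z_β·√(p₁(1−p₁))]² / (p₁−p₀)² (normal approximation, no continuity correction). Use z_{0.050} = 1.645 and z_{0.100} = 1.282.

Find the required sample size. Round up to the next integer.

n = [z_{α/2}·√(p₀q₀) + z_β·√(p₁q₁)]² / (p₁ − p₀)²
  = [1.645·√(0.82·0.18) + 1.282·√(0.69·0.31)]² / (-0.13)²
  = [1.645·0.3842 + 1.282·0.4625]² / 0.0169
  = [1.2249]² / 0.0169
  = 88.78
Finite-population correction (N = 664): 88.78 / (1 + (88.78 − 1)/664) = 78.41.
Round up → n = 79.

n = 79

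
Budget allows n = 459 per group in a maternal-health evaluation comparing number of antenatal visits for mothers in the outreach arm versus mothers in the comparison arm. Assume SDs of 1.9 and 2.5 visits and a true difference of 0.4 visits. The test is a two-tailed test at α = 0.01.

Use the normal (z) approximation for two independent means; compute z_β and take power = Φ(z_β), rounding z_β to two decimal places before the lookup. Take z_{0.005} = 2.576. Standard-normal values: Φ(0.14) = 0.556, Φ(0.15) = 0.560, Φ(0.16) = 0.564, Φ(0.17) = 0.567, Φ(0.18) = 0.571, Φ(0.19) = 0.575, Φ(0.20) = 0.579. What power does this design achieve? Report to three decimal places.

Power ≈ 0.560

z_β = δ·√(n/(σ₁²+σ₂²)) − z_{α/2}
    = 0.4 · √(459/9.86) − 2.576
    = 0.4 · 6.82288 − 2.576
    = 2.7292 − 2.576 = 0.1532 → 0.15
Power = Φ(0.15) = 0.560.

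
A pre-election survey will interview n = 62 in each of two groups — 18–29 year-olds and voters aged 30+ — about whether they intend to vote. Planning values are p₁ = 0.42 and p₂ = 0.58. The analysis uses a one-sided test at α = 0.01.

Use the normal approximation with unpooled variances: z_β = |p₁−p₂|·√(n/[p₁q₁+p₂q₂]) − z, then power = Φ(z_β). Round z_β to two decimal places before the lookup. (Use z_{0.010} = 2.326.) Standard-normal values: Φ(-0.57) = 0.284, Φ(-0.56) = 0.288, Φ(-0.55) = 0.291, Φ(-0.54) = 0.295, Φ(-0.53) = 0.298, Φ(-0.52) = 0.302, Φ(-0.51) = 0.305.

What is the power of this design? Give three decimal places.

z_β = |p₁−p₂|·√(n/[p₁q₁+p₂q₂]) − z_α
    = 0.16 · √(62/0.4872) − 2.326
    = 0.16 · 11.2809 − 2.326
    = 1.8049 − 2.326 = -0.5211 → -0.52
Power = Φ(-0.52) = 0.302.

Power ≈ 0.302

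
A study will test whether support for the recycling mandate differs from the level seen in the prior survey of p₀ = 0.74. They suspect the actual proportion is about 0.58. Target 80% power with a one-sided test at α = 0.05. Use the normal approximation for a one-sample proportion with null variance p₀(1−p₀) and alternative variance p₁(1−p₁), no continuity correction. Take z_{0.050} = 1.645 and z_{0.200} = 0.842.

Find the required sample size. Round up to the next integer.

n = 51

n = [z_α·√(p₀q₀) + z_β·√(p₁q₁)]² / (p₁ − p₀)²
  = [1.645·√(0.74·0.26) + 0.842·√(0.58·0.42)]² / (-0.16)²
  = [1.645·0.4386 + 0.842·0.4936]² / 0.0256
  = [1.1371]² / 0.0256
  = 50.51
Round up → n = 51.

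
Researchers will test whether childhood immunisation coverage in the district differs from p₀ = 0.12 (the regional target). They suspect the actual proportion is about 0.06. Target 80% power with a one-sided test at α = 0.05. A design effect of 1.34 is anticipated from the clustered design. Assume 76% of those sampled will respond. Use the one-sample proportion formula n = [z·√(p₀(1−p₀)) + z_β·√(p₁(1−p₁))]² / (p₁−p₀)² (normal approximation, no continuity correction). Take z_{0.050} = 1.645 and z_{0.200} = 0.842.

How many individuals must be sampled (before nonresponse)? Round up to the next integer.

n = [z_α·√(p₀q₀) + z_β·√(p₁q₁)]² / (p₁ − p₀)²
  = [1.645·√(0.12·0.88) + 0.842·√(0.06·0.94)]² / (-0.06)²
  = [1.645·0.3250 + 0.842·0.2375]² / 0.0036
  = [0.7345]² / 0.0036
  = 149.87
Design effect: 1.34 × 149.87 = 200.82.
Adjust for 76% response: 200.82 / 0.76 = 264.24.
Round up → n = 265.

n = 265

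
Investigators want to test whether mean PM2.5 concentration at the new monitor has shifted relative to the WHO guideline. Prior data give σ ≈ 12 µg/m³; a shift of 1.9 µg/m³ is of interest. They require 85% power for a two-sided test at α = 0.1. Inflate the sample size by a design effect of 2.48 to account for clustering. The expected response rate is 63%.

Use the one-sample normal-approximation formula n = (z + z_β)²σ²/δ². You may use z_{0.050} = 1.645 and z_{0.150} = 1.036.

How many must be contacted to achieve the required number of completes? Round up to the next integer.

n = 1129

n = (z_{α/2} + z_β)² · σ² / δ²
  = (1.645 + 1.036)² · 12² / 1.9²
  = 7.1878 · 144 / 3.61
  = 286.71
Design effect: 2.48 × 286.71 = 711.05.
Adjust for 63% response: 711.05 / 0.63 = 1128.65.
Round up → n = 1129.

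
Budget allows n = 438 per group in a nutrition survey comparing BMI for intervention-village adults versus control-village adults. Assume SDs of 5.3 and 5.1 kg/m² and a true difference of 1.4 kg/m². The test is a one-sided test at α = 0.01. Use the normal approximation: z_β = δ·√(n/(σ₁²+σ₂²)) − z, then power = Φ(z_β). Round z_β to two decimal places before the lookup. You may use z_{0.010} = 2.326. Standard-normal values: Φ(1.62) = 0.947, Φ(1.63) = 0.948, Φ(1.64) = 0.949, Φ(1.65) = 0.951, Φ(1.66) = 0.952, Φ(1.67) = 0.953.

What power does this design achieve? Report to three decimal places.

Power ≈ 0.952

z_β = δ·√(n/(σ₁²+σ₂²)) − z_α
    = 1.4 · √(438/54.1) − 2.326
    = 1.4 · 2.84537 − 2.326
    = 3.9835 − 2.326 = 1.6575 → 1.66
Power = Φ(1.66) = 0.952.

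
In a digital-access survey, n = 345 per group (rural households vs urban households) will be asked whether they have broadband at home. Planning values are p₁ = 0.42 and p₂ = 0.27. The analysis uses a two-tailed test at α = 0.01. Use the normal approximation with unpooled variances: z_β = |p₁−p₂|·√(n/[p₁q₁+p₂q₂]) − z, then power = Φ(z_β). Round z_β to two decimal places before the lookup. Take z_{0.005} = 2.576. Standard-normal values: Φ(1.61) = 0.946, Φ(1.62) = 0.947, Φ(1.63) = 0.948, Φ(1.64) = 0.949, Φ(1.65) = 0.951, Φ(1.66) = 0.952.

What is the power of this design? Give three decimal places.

Power ≈ 0.947

z_β = |p₁−p₂|·√(n/[p₁q₁+p₂q₂]) − z_{α/2}
    = 0.15 · √(345/0.4407) − 2.576
    = 0.15 · 27.9794 − 2.576
    = 4.1969 − 2.576 = 1.6209 → 1.62
Power = Φ(1.62) = 0.947.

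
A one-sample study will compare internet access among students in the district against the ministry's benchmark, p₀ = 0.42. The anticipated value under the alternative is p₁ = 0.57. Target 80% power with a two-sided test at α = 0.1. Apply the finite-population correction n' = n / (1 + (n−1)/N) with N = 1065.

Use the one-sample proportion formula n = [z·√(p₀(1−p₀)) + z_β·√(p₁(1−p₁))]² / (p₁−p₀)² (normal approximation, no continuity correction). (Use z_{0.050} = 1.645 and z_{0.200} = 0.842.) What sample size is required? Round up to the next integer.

n = 64

n = [z_{α/2}·√(p₀q₀) + z_β·√(p₁q₁)]² / (p₁ − p₀)²
  = [1.645·√(0.42·0.58) + 0.842·√(0.57·0.43)]² / (0.15)²
  = [1.645·0.4936 + 0.842·0.4951]² / 0.0225
  = [1.2288]² / 0.0225
  = 67.10
Finite-population correction (N = 1065): 67.10 / (1 + (67.10 − 1)/1065) = 63.18.
Round up → n = 64.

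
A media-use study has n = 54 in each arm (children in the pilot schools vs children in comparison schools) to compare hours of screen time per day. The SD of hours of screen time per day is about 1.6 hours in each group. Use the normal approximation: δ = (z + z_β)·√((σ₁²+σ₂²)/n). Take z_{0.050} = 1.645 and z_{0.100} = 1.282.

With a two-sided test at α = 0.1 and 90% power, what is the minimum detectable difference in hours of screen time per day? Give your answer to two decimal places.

δ = (z_{α/2} + z_β) · √((σ₁²+σ₂²)/n)
  = (1.645 + 1.282) · √(5.12/54)
  = 2.927 · √0.09481
  = 2.927 · 0.3079
  = 0.9013

Minimum detectable difference ≈ 0.90 hours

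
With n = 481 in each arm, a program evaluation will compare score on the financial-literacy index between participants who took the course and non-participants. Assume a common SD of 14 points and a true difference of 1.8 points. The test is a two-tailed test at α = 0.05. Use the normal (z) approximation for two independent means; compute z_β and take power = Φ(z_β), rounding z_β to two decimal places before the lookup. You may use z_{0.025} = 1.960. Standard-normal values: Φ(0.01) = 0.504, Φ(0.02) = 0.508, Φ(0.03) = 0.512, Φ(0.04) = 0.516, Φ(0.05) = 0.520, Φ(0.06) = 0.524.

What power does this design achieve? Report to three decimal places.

z_β = δ·√(n/(σ₁²+σ₂²)) − z_{α/2}
    = 1.8 · √(481/392) − 1.960
    = 1.8 · 1.10772 − 1.960
    = 1.9939 − 1.960 = 0.0339 → 0.03
Power = Φ(0.03) = 0.512.

Power ≈ 0.512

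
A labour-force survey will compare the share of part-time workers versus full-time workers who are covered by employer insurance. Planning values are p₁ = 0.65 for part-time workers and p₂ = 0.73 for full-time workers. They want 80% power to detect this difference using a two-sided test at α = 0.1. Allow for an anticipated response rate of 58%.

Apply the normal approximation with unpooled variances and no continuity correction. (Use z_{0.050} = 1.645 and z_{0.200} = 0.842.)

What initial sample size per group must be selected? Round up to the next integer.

n = 708 per group

n = (z_{α/2} + z_β)² · [p₁(1−p₁) + p₂(1−p₂)] / (p₁ − p₂)²
  = (1.645 + 0.842)² · (0.65·0.35 + 0.73·0.27) / (-0.08)²
  = (2.487)² · (0.2275 + 0.1971) / 0.0064
  = 6.1852 · 0.4246 / 0.0064
  = 410.35
Adjust for 58% response: 410.35 / 0.58 = 707.50.
Round up → n = 708 per group.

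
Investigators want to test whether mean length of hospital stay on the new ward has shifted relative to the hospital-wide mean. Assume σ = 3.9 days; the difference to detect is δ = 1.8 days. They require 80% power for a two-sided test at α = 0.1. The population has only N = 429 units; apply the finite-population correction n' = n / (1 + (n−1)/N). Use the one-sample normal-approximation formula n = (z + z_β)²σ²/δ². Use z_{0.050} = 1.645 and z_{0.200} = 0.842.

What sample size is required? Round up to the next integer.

n = 28

n = (z_{α/2} + z_β)² · σ² / δ²
  = (1.645 + 0.842)² · 3.9² / 1.8²
  = 6.1852 · 15.21 / 3.24
  = 29.04
Finite-population correction (N = 429): 29.04 / (1 + (29.04 − 1)/429) = 27.25.
Round up → n = 28.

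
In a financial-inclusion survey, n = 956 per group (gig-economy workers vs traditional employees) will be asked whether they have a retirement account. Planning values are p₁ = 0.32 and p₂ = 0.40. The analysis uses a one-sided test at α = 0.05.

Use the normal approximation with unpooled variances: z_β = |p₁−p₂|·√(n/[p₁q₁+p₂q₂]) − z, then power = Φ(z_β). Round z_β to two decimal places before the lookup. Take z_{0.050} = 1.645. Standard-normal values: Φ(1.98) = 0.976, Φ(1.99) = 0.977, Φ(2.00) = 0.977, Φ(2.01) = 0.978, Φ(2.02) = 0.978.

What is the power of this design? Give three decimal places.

Power ≈ 0.978

z_β = |p₁−p₂|·√(n/[p₁q₁+p₂q₂]) − z_α
    = 0.08 · √(956/0.4576) − 1.645
    = 0.08 · 45.7073 − 1.645
    = 3.6566 − 1.645 = 2.0116 → 2.01
Power = Φ(2.01) = 0.978.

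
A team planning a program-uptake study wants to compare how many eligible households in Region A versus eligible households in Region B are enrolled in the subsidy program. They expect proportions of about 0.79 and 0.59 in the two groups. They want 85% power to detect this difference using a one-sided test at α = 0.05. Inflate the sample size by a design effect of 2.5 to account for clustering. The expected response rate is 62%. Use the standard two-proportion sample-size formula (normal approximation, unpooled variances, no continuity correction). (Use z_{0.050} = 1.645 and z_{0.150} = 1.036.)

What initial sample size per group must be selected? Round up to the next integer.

n = 296 per group

n = (z_α + z_β)² · [p₁(1−p₁) + p₂(1−p₂)] / (p₁ − p₂)²
  = (1.645 + 1.036)² · (0.79·0.21 + 0.59·0.41) / (0.20)²
  = (2.681)² · (0.1659 + 0.2419) / 0.0400
  = 7.1878 · 0.4078 / 0.0400
  = 73.28
Design effect: 2.5 × 73.28 = 183.20.
Adjust for 62% response: 183.20 / 0.62 = 295.48.
Round up → n = 296 per group.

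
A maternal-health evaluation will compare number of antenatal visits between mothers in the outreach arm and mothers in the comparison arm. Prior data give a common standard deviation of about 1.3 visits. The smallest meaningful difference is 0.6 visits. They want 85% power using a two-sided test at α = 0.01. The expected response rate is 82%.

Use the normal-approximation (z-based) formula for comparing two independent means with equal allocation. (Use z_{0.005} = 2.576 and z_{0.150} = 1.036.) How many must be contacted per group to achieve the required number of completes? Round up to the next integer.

n = 150 per group

n = (z_{α/2} + z_β)² · (σ₁² + σ₂²) / δ²
  = (2.576 + 1.036)² · (2·1.3² = 3.38) / 0.6²
  = 13.0465 · 3.38 / 0.36
  = 122.49
Adjust for 82% response: 122.49 / 0.82 = 149.38.
Round up → n = 150 per group.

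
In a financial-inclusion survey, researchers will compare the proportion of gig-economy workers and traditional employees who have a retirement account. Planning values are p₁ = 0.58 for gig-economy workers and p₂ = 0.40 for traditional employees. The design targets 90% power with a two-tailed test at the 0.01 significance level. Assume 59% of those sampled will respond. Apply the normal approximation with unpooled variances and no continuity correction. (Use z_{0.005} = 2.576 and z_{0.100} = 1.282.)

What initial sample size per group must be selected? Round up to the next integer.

n = (z_{α/2} + z_β)² · [p₁(1−p₁) + p₂(1−p₂)] / (p₁ − p₂)²
  = (2.576 + 1.282)² · (0.58·0.42 + 0.40·0.60) / (0.18)²
  = (3.858)² · (0.2436 + 0.2400) / 0.0324
  = 14.8842 · 0.4836 / 0.0324
  = 222.16
Adjust for 59% response: 222.16 / 0.59 = 376.54.
Round up → n = 377 per group.

n = 377 per group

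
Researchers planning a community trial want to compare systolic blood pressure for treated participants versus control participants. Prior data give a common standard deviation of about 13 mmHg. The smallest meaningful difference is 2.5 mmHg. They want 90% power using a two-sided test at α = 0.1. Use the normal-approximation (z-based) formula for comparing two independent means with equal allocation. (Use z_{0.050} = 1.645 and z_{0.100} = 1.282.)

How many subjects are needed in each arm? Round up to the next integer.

n = (z_{α/2} + z_β)² · (σ₁² + σ₂²) / δ²
  = (1.645 + 1.282)² · (2·13² = 338) / 2.5²
  = 8.5673 · 338 / 6.25
  = 463.32
Round up → n = 464 per group.

n = 464 per group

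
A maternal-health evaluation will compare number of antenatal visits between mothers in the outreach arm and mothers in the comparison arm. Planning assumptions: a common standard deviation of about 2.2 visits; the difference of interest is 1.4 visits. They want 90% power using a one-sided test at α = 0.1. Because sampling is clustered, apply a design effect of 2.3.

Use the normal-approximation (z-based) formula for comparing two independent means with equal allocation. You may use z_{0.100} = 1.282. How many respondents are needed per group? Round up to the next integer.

n = 75 per group

n = (z_α + z_β)² · (σ₁² + σ₂²) / δ²
  = (1.282 + 1.282)² · (2·2.2² = 9.68) / 1.4²
  = 6.5741 · 9.68 / 1.96
  = 32.47
Design effect: 2.3 × 32.47 = 74.68.
Round up → n = 75 per group.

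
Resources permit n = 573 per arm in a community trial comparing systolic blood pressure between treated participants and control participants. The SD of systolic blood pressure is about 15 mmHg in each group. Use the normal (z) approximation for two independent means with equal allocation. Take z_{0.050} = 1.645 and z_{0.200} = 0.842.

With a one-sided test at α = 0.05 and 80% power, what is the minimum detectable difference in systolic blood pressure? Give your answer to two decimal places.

Minimum detectable difference ≈ 2.20 mmHg

δ = (z_α + z_β) · √((σ₁²+σ₂²)/n)
  = (1.645 + 0.842) · √(450/573)
  = 2.487 · √0.78534
  = 2.487 · 0.8862
  = 2.2040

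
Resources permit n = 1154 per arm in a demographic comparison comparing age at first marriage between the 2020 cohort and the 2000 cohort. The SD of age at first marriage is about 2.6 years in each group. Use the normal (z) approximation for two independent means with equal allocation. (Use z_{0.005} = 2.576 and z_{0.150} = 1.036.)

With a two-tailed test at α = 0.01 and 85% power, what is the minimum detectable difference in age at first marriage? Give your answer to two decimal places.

Minimum detectable difference ≈ 0.39 years

δ = (z_{α/2} + z_β) · √((σ₁²+σ₂²)/n)
  = (2.576 + 1.036) · √(13.52/1154)
  = 3.612 · √0.01172
  = 3.612 · 0.1082
  = 0.3910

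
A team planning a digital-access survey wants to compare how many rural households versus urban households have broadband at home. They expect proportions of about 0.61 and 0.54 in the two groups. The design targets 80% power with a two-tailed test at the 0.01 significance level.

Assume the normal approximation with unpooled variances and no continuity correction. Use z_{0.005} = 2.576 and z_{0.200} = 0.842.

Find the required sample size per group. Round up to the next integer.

n = 1160 per group

n = (z_{α/2} + z_β)² · [p₁(1−p₁) + p₂(1−p₂)] / (p₁ − p₂)²
  = (2.576 + 0.842)² · (0.61·0.39 + 0.54·0.46) / (0.07)²
  = (3.418)² · (0.2379 + 0.2484) / 0.0049
  = 11.6827 · 0.4863 / 0.0049
  = 1159.45
Round up → n = 1160 per group.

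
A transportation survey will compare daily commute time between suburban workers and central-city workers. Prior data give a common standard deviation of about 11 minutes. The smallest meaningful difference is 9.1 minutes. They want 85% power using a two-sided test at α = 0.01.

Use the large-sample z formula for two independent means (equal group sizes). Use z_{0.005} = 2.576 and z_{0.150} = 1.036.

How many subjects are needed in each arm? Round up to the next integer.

n = (z_{α/2} + z_β)² · (σ₁² + σ₂²) / δ²
  = (2.576 + 1.036)² · (2·11² = 242) / 9.1²
  = 13.0465 · 242 / 82.81
  = 38.13
Round up → n = 39 per group.

n = 39 per group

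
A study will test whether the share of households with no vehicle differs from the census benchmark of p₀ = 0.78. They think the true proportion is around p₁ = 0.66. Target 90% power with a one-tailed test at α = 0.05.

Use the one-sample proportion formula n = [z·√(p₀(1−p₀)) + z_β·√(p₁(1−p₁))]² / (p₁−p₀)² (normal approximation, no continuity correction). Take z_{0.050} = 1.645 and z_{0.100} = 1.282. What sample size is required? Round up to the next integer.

n = [z_α·√(p₀q₀) + z_β·√(p₁q₁)]² / (p₁ − p₀)²
  = [1.645·√(0.78·0.22) + 1.282·√(0.66·0.34)]² / (-0.12)²
  = [1.645·0.4142 + 1.282·0.4737]² / 0.0144
  = [1.2887]² / 0.0144
  = 115.34
Round up → n = 116.

n = 116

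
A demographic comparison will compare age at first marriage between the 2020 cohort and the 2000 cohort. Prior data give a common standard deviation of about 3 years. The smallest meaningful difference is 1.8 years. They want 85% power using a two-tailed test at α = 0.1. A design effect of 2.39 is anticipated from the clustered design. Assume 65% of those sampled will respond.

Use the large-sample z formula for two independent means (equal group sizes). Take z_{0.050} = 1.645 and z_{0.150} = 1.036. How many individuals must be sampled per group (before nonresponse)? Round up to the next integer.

n = 147 per group

n = (z_{α/2} + z_β)² · (σ₁² + σ₂²) / δ²
  = (1.645 + 1.036)² · (2·3² = 18) / 1.8²
  = 7.1878 · 18 / 3.24
  = 39.93
Design effect: 2.39 × 39.93 = 95.44.
Adjust for 65% response: 95.44 / 0.65 = 146.83.
Round up → n = 147 per group.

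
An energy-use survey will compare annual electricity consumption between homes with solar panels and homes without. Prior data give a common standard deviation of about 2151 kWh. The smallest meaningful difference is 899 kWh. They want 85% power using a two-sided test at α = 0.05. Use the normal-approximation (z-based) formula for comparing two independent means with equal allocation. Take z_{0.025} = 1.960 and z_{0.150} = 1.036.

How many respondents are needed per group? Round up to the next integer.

n = (z_{α/2} + z_β)² · (σ₁² + σ₂²) / δ²
  = (1.960 + 1.036)² · (2·2151² = 9253602) / 899²
  = 8.9760 · 9253602 / 808201
  = 102.77
Round up → n = 103 per group.

n = 103 per group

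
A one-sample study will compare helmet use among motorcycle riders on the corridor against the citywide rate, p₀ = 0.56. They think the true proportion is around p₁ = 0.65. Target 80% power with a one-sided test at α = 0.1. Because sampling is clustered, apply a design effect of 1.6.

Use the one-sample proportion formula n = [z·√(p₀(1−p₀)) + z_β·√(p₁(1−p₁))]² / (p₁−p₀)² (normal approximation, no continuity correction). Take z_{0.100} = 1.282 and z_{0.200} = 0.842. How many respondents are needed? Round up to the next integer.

n = 213

n = [z_α·√(p₀q₀) + z_β·√(p₁q₁)]² / (p₁ − p₀)²
  = [1.282·√(0.56·0.44) + 0.842·√(0.65·0.35)]² / (0.09)²
  = [1.282·0.4964 + 0.842·0.4770]² / 0.0081
  = [1.0380]² / 0.0081
  = 133.01
Design effect: 1.6 × 133.01 = 212.82.
Round up → n = 213.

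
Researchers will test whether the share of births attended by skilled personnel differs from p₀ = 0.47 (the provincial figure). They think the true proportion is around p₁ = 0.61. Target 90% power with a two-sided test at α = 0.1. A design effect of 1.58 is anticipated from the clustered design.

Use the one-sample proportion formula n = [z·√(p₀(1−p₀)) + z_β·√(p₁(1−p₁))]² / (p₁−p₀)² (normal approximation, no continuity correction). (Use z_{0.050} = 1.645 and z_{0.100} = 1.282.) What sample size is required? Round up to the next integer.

n = 169

n = [z_{α/2}·√(p₀q₀) + z_β·√(p₁q₁)]² / (p₁ − p₀)²
  = [1.645·√(0.47·0.53) + 1.282·√(0.61·0.39)]² / (0.14)²
  = [1.645·0.4991 + 1.282·0.4877]² / 0.0196
  = [1.4463]² / 0.0196
  = 106.73
Design effect: 1.58 × 106.73 = 168.63.
Round up → n = 169.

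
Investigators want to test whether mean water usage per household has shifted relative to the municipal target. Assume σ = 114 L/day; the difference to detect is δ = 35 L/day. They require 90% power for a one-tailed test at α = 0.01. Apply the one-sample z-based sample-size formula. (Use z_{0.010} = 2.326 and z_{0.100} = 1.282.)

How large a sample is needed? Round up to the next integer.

n = (z_α + z_β)² · σ² / δ²
  = (2.326 + 1.282)² · 114² / 35²
  = 13.0177 · 12996 / 1225
  = 138.10
Round up → n = 139.

n = 139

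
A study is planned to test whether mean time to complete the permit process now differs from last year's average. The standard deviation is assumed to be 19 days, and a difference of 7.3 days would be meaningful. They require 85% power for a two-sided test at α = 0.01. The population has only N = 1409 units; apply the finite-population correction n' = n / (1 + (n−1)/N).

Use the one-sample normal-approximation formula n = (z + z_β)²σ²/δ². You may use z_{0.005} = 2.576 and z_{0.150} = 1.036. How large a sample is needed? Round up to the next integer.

n = 84

n = (z_{α/2} + z_β)² · σ² / δ²
  = (2.576 + 1.036)² · 19² / 7.3²
  = 13.0465 · 361 / 53.29
  = 88.38
Finite-population correction (N = 1409): 88.38 / (1 + (88.38 − 1)/1409) = 83.22.
Round up → n = 84.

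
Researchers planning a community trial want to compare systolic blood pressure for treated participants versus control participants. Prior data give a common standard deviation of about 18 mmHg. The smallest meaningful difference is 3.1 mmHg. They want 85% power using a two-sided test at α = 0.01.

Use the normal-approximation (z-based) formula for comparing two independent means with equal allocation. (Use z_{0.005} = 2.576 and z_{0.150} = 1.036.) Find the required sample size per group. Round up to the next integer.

n = (z_{α/2} + z_β)² · (σ₁² + σ₂²) / δ²
  = (2.576 + 1.036)² · (2·18² = 648) / 3.1²
  = 13.0465 · 648 / 9.61
  = 879.73
Round up → n = 880 per group.

n = 880 per group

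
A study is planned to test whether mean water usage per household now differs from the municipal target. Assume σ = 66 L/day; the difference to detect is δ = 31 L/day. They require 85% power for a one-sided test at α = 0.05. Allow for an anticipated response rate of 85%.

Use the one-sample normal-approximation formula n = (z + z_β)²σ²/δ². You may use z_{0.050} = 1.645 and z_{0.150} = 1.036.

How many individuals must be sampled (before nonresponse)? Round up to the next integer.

n = (z_α + z_β)² · σ² / δ²
  = (1.645 + 1.036)² · 66² / 31²
  = 7.1878 · 4356 / 961
  = 32.58
Adjust for 85% response: 32.58 / 0.85 = 38.33.
Round up → n = 39.

n = 39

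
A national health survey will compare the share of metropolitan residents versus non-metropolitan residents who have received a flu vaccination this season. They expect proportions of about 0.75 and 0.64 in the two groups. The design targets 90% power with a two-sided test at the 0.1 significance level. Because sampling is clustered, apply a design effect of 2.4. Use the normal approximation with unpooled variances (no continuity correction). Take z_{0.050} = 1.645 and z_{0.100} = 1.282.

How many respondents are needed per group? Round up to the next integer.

n = (z_{α/2} + z_β)² · [p₁(1−p₁) + p₂(1−p₂)] / (p₁ − p₂)²
  = (1.645 + 1.282)² · (0.75·0.25 + 0.64·0.36) / (0.11)²
  = (2.927)² · (0.1875 + 0.2304) / 0.0121
  = 8.5673 · 0.4179 / 0.0121
  = 295.89
Design effect: 2.4 × 295.89 = 710.14.
Round up → n = 711 per group.

n = 711 per group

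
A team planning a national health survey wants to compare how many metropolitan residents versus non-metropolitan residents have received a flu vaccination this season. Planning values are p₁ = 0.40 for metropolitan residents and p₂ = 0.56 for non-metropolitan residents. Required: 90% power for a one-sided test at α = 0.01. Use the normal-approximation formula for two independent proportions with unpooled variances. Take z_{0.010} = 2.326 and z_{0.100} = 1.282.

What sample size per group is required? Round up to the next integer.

n = (z_α + z_β)² · [p₁(1−p₁) + p₂(1−p₂)] / (p₁ − p₂)²
  = (2.326 + 1.282)² · (0.40·0.60 + 0.56·0.44) / (-0.16)²
  = (3.608)² · (0.2400 + 0.2464) / 0.0256
  = 13.0177 · 0.4864 / 0.0256
  = 247.34
Round up → n = 248 per group.

n = 248 per group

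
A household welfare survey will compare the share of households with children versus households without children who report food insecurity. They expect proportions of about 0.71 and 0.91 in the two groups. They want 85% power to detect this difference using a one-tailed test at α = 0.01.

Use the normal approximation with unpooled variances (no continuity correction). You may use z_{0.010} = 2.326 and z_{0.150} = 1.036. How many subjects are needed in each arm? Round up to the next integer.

n = 82 per group

n = (z_α + z_β)² · [p₁(1−p₁) + p₂(1−p₂)] / (p₁ − p₂)²
  = (2.326 + 1.036)² · (0.71·0.29 + 0.91·0.09) / (-0.20)²
  = (3.362)² · (0.2059 + 0.0819) / 0.0400
  = 11.3030 · 0.2878 / 0.0400
  = 81.33
Round up → n = 82 per group.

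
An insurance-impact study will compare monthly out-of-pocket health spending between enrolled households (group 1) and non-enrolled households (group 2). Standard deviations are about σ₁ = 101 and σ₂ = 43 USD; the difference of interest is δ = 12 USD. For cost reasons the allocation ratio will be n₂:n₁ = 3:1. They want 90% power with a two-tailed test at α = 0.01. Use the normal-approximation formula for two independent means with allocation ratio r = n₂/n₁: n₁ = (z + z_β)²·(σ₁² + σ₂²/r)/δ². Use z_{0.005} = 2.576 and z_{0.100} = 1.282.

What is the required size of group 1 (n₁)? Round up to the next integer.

n₁ = 1119

n₁ = (z_{α/2} + z_β)² · (σ₁² + σ₂²/r) / δ²
   = (2.576 + 1.282)² · (101² + 43²/3) / 12²
   = 14.8842 · (10201 + 616.3333) / 144
   = 14.8842 · 10817.3 / 144
   = 1118.10
Round up → n₁ = 1119; n₂ = r·n₁ = 3 × 1119 = 3357.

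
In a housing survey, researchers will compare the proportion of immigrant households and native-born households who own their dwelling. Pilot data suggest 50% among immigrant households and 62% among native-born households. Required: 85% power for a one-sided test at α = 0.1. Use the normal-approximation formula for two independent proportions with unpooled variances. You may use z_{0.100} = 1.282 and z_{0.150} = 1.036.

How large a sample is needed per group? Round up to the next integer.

n = (z_α + z_β)² · [p₁(1−p₁) + p₂(1−p₂)] / (p₁ − p₂)²
  = (1.282 + 1.036)² · (0.50·0.50 + 0.62·0.38) / (-0.12)²
  = (2.318)² · (0.2500 + 0.2356) / 0.0144
  = 5.3731 · 0.4856 / 0.0144
  = 181.19
Round up → n = 182 per group.

n = 182 per group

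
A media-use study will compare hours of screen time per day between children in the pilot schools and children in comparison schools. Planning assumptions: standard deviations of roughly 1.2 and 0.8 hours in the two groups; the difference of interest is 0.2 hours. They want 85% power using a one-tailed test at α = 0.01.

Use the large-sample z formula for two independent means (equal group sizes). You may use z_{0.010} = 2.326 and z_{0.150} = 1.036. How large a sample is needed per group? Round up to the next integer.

n = (z_α + z_β)² · (σ₁² + σ₂²) / δ²
  = (2.326 + 1.036)² · (1.2² + 0.8² = 2.08) / 0.2²
  = 11.3030 · 2.08 / 0.04
  = 587.76
Round up → n = 588 per group.

n = 588 per group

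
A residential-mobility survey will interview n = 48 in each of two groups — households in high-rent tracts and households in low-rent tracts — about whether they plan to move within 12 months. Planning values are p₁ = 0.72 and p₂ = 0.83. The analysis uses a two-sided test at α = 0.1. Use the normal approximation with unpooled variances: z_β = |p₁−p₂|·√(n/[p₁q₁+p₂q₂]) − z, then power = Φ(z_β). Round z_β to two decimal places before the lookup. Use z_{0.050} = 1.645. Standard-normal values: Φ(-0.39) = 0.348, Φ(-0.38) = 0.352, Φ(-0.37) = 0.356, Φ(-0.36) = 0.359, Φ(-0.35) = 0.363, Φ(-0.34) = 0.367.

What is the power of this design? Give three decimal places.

Power ≈ 0.367

z_β = |p₁−p₂|·√(n/[p₁q₁+p₂q₂]) − z_{α/2}
    = 0.11 · √(48/0.3427) − 1.645
    = 0.11 · 11.8349 − 1.645
    = 1.3018 − 1.645 = -0.3432 → -0.34
Power = Φ(-0.34) = 0.367.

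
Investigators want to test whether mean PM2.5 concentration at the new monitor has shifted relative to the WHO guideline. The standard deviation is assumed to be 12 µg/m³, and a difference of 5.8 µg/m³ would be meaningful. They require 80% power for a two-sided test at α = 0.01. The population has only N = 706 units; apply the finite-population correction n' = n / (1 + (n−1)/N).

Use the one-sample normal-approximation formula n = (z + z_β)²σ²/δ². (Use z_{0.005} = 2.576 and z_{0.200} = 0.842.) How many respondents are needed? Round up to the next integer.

n = 47

n = (z_{α/2} + z_β)² · σ² / δ²
  = (2.576 + 0.842)² · 12² / 5.8²
  = 11.6827 · 144 / 33.64
  = 50.01
Finite-population correction (N = 706): 50.01 / (1 + (50.01 − 1)/706) = 46.76.
Round up → n = 47.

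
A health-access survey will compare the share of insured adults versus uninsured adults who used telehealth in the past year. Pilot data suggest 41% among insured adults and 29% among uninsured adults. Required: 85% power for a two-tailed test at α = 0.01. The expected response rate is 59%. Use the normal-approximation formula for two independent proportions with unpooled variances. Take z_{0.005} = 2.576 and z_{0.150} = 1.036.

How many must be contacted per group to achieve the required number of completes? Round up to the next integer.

n = 688 per group

n = (z_{α/2} + z_β)² · [p₁(1−p₁) + p₂(1−p₂)] / (p₁ − p₂)²
  = (2.576 + 1.036)² · (0.41·0.59 + 0.29·0.71) / (0.12)²
  = (3.612)² · (0.2419 + 0.2059) / 0.0144
  = 13.0465 · 0.4478 / 0.0144
  = 405.71
Adjust for 59% response: 405.71 / 0.59 = 687.65.
Round up → n = 688 per group.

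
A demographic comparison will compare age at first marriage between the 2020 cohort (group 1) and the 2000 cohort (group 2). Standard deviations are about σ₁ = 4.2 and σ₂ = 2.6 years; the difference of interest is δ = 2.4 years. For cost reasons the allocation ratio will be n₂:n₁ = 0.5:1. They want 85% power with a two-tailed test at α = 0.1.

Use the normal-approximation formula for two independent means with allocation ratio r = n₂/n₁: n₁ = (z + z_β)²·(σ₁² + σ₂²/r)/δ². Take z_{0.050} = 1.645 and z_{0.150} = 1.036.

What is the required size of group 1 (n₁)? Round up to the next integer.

n₁ = 39

n₁ = (z_{α/2} + z_β)² · (σ₁² + σ₂²/r) / δ²
   = (1.645 + 1.036)² · (4.2² + 2.6²/0.5) / 2.4²
   = 7.1878 · (17.64 + 13.52) / 5.76
   = 7.1878 · 31.16 / 5.76
   = 38.88
Round up → n₁ = 39; n₂ = r·n₁ = 0.5 × 39 = 20.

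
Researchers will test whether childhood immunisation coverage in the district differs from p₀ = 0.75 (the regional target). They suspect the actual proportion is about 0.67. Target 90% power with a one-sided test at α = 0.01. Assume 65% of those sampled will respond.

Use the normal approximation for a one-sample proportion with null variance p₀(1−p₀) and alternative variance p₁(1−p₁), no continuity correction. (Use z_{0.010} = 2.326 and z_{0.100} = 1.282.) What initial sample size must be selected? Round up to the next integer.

n = 624

n = [z_α·√(p₀q₀) + z_β·√(p₁q₁)]² / (p₁ − p₀)²
  = [2.326·√(0.75·0.25) + 1.282·√(0.67·0.33)]² / (-0.08)²
  = [2.326·0.4330 + 1.282·0.4702]² / 0.0064
  = [1.6100]² / 0.0064
  = 405.02
Adjust for 65% response: 405.02 / 0.65 = 623.10.
Round up → n = 624.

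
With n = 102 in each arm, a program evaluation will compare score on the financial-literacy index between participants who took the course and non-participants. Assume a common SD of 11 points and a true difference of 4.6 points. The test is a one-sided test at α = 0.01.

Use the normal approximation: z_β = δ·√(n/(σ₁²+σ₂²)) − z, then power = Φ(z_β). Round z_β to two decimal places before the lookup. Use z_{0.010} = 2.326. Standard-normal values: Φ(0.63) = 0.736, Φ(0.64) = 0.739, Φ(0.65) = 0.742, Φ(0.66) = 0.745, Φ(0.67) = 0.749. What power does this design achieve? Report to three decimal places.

Power ≈ 0.745

z_β = δ·√(n/(σ₁²+σ₂²)) − z_α
    = 4.6 · √(102/242) − 2.326
    = 4.6 · 0.64922 − 2.326
    = 2.9864 − 2.326 = 0.6604 → 0.66
Power = Φ(0.66) = 0.745.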